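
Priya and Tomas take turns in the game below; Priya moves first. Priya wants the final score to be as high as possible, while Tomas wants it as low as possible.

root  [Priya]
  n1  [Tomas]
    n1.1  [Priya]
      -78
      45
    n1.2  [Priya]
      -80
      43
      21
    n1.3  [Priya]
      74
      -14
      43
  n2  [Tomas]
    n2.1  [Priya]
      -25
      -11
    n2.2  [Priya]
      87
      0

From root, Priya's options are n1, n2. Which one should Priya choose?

n1

n1.1 (Priya): max(-78, 45) = 45
n1.2 (Priya): max(-80, 43, 21) = 43
n1.3 (Priya): max(74, -14, 43) = 74
n1 (Tomas): min(45, 43, 74) = 43
n2.1 (Priya): max(-25, -11) = -11
n2.2 (Priya): max(87, 0) = 87
n2 (Tomas): min(-11, 87) = -11
root (Priya): max(43, -11) = 43
Priya at root wants the highest of {n1=43, n2=-11}, so chooses n1.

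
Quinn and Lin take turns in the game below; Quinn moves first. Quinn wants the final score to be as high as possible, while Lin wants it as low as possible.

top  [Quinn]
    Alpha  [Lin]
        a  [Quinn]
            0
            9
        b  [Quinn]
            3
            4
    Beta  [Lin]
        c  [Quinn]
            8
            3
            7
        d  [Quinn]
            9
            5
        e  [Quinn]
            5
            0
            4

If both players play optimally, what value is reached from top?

a (Quinn): max(0, 9) = 9
b (Quinn): max(3, 4) = 4
Alpha (Lin): min(9, 4) = 4
c (Quinn): max(8, 3, 7) = 8
d (Quinn): max(9, 5) = 9
e (Quinn): max(5, 0, 4) = 5
Beta (Lin): min(8, 9, 5) = 5
top (Quinn): max(4, 5) = 5

5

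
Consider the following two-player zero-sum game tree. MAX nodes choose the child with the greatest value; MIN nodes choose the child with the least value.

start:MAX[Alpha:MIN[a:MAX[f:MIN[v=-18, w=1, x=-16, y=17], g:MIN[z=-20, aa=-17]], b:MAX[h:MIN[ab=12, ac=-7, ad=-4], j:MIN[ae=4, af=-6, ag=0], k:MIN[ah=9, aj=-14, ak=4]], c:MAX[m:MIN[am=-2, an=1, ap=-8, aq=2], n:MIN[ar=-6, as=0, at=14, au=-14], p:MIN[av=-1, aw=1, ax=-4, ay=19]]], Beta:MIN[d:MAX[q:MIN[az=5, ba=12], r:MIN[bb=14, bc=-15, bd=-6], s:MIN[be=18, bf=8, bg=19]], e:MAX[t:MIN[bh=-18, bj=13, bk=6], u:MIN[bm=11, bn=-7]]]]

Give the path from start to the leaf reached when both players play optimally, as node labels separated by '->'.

start -> Beta -> e -> u -> bn

f (MIN): min(-18, 1, -16, 17) = -18
g (MIN): min(-20, -17) = -20
a (MAX): max(-18, -20) = -18
h (MIN): min(12, -7, -4) = -7
j (MIN): min(4, -6, 0) = -6
k (MIN): min(9, -14, 4) = -14
b (MAX): max(-7, -6, -14) = -6
m (MIN): min(-2, 1, -8, 2) = -8
n (MIN): min(-6, 0, 14, -14) = -14
p (MIN): min(-1, 1, -4, 19) = -4
c (MAX): max(-8, -14, -4) = -4
Alpha (MIN): min(-18, -6, -4) = -18
q (MIN): min(5, 12) = 5
r (MIN): min(14, -15, -6) = -15
s (MIN): min(18, 8, 19) = 8
d (MAX): max(5, -15, 8) = 8
t (MIN): min(-18, 13, 6) = -18
u (MIN): min(11, -7) = -7
e (MAX): max(-18, -7) = -7
Beta (MIN): min(8, -7) = -7
start (MAX): max(-18, -7) = -7
At start, MAX picks Beta (highest: -7).
At Beta, MIN picks e (lowest: -7).
At e, MAX picks u (highest: -7).
At u, MIN picks bn (lowest: -7).
Terminal value -7.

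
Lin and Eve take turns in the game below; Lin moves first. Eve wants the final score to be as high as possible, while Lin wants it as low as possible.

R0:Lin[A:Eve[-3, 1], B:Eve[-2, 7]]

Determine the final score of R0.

A (Eve): max(-3, 1) = 1
B (Eve): max(-2, 7) = 7
R0 (Lin): min(1, 7) = 1

1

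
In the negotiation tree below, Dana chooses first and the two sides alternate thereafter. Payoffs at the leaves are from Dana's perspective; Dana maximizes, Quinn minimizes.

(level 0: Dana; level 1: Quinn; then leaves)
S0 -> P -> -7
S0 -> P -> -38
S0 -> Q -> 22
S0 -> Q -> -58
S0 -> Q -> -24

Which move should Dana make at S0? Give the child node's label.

P

P (Quinn): min(-7, -38) = -38
Q (Quinn): min(22, -58, -24) = -58
S0 (Dana): max(-38, -58) = -38
Dana at S0 wants the highest of {P=-38, Q=-58}, so chooses P.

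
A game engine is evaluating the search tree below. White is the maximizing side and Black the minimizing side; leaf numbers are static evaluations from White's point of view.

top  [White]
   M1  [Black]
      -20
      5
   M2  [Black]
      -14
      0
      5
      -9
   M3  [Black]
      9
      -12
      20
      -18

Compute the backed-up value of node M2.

-14

M2 (Black): min(-14, 0, 5, -9) = -14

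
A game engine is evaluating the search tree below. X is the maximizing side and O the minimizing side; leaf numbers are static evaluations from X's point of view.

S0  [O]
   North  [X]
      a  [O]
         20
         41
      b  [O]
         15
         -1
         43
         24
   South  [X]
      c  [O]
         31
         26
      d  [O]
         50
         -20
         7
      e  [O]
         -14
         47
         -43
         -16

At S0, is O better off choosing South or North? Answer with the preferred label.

c (O): min(31, 26) = 26
d (O): min(50, -20, 7) = -20
e (O): min(-14, 47, -43, -16) = -43
South (X): max(26, -20, -43) = 26
a (O): min(20, 41) = 20
b (O): min(15, -1, 43, 24) = -1
North (X): max(20, -1) = 20
O prefers the lower value; South=26, North=20. North is better since 20 < 26.

North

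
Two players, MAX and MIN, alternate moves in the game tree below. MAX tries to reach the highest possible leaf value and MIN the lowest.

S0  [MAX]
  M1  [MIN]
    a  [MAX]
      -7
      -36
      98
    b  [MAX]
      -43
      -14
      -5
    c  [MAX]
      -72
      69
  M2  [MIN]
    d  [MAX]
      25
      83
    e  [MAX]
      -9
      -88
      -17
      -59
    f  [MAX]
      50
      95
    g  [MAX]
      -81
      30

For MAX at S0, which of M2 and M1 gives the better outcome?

M1

d (MAX): max(25, 83) = 83
e (MAX): max(-9, -88, -17, -59) = -9
f (MAX): max(50, 95) = 95
g (MAX): max(-81, 30) = 30
M2 (MIN): min(83, -9, 95, 30) = -9
a (MAX): max(-7, -36, 98) = 98
b (MAX): max(-43, -14, -5) = -5
c (MAX): max(-72, 69) = 69
M1 (MIN): min(98, -5, 69) = -5
MAX prefers the higher value; M2=-9, M1=-5. M1 is better since -5 > -9.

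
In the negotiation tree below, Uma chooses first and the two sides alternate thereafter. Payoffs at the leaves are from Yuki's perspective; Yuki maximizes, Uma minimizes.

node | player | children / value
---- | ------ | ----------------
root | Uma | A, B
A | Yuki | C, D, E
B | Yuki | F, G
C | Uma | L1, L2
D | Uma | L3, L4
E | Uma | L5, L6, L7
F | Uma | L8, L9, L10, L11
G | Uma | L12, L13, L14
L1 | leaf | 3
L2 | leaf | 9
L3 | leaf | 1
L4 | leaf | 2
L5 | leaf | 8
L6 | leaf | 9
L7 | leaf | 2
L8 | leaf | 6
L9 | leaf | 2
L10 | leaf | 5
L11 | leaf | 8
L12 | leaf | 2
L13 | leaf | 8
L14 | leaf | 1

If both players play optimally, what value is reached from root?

C (Uma): min(3, 9) = 3
D (Uma): min(1, 2) = 1
E (Uma): min(8, 9, 2) = 2
A (Yuki): max(3, 1, 2) = 3
F (Uma): min(6, 2, 5, 8) = 2
G (Uma): min(2, 8, 1) = 1
B (Yuki): max(2, 1) = 2
root (Uma): min(3, 2) = 2

2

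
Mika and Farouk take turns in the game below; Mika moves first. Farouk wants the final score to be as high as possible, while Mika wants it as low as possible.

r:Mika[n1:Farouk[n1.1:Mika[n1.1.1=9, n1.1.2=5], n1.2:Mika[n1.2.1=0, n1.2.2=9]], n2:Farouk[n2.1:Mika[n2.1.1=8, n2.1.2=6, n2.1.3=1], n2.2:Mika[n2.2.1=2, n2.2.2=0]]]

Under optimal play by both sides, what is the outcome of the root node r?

n1.1 (Mika): min(9, 5) = 5
n1.2 (Mika): min(0, 9) = 0
n1 (Farouk): max(5, 0) = 5
n2.1 (Mika): min(8, 6, 1) = 1
n2.2 (Mika): min(2, 0) = 0
n2 (Farouk): max(1, 0) = 1
r (Mika): min(5, 1) = 1

1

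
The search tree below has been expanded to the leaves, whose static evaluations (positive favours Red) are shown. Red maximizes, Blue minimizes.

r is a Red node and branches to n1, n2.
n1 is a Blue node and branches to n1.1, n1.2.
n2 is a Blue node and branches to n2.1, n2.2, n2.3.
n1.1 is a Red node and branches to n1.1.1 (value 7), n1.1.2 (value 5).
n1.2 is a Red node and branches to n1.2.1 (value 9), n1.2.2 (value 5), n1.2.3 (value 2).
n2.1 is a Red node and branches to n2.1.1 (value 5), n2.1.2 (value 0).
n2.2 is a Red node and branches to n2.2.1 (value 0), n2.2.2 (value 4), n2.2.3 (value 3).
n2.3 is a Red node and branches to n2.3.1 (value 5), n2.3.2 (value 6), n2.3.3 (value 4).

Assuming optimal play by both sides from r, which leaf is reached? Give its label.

n1.1.1

n1.1 (Red): max(7, 5) = 7
n1.2 (Red): max(9, 5, 2) = 9
n1 (Blue): min(7, 9) = 7
n2.1 (Red): max(5, 0) = 5
n2.2 (Red): max(0, 4, 3) = 4
n2.3 (Red): max(5, 6, 4) = 6
n2 (Blue): min(5, 4, 6) = 4
r (Red): max(7, 4) = 7
At r, Red picks n1 (highest: 7).
At n1, Blue picks n1.1 (lowest: 7).
At n1.1, Red picks n1.1.1 (highest: 7).
Terminal value 7.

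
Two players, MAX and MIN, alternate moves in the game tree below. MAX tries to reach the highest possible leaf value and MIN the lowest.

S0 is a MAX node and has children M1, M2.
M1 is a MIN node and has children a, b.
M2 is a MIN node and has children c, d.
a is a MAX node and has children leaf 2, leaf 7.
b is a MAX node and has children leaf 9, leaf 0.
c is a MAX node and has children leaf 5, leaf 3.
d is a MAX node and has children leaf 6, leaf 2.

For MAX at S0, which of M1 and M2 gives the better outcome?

M1

a (MAX): max(2, 7) = 7
b (MAX): max(9, 0) = 9
M1 (MIN): min(7, 9) = 7
c (MAX): max(5, 3) = 5
d (MAX): max(6, 2) = 6
M2 (MIN): min(5, 6) = 5
MAX prefers the higher value; M1=7, M2=5. M1 is better since 7 > 5.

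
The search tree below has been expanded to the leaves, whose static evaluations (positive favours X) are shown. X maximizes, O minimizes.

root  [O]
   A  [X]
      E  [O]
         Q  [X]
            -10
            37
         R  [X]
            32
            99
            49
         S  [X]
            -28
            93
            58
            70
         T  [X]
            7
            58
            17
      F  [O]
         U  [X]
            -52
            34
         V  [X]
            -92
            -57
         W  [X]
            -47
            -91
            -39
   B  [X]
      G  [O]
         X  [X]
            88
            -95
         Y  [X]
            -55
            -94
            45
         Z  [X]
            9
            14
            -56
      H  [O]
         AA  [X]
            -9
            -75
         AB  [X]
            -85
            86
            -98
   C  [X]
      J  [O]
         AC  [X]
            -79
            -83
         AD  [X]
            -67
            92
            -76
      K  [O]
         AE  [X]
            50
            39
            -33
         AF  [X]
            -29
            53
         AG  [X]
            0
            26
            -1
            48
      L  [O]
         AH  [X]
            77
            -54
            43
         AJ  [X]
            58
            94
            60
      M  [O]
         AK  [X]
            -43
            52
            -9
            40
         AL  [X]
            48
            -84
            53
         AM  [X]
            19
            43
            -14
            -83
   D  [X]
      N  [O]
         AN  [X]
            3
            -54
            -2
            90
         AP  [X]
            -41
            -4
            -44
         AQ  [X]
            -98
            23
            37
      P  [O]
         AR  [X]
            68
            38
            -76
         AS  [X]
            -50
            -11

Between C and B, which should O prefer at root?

AC (X): max(-79, -83) = -79
AD (X): max(-67, 92, -76) = 92
J (O): min(-79, 92) = -79
AE (X): max(50, 39, -33) = 50
AF (X): max(-29, 53) = 53
AG (X): max(0, 26, -1, 48) = 48
K (O): min(50, 53, 48) = 48
AH (X): max(77, -54, 43) = 77
AJ (X): max(58, 94, 60) = 94
L (O): min(77, 94) = 77
AK (X): max(-43, 52, -9, 40) = 52
AL (X): max(48, -84, 53) = 53
AM (X): max(19, 43, -14, -83) = 43
M (O): min(52, 53, 43) = 43
C (X): max(-79, 48, 77, 43) = 77
X (X): max(88, -95) = 88
Y (X): max(-55, -94, 45) = 45
Z (X): max(9, 14, -56) = 14
G (O): min(88, 45, 14) = 14
AA (X): max(-9, -75) = -9
AB (X): max(-85, 86, -98) = 86
H (O): min(-9, 86) = -9
B (X): max(14, -9) = 14
O prefers the lower value; C=77, B=14. B is better since 14 < 77.

B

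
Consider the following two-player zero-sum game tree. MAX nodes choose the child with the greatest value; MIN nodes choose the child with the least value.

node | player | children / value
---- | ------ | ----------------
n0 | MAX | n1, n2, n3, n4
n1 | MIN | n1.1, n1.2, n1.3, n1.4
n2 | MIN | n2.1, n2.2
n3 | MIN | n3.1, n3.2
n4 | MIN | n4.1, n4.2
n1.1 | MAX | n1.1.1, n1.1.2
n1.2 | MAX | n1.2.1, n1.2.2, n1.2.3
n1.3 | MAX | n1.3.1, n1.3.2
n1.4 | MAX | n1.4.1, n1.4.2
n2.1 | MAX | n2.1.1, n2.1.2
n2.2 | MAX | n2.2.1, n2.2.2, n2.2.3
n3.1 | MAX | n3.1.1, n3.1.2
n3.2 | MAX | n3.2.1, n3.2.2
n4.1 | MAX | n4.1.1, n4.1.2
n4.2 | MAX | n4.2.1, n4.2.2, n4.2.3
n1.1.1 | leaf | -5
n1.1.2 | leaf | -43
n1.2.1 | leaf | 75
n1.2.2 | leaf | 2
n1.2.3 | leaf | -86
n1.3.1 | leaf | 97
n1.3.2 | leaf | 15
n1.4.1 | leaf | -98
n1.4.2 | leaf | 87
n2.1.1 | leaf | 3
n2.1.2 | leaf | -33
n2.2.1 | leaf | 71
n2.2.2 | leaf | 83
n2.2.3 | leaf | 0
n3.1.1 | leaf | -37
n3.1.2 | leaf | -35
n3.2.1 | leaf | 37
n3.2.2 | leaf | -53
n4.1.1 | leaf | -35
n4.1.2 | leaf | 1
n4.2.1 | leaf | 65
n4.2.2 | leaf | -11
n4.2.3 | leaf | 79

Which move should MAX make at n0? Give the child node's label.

n1.1 (MAX): max(-5, -43) = -5
n1.2 (MAX): max(75, 2, -86) = 75
n1.3 (MAX): max(97, 15) = 97
n1.4 (MAX): max(-98, 87) = 87
n1 (MIN): min(-5, 75, 97, 87) = -5
n2.1 (MAX): max(3, -33) = 3
n2.2 (MAX): max(71, 83, 0) = 83
n2 (MIN): min(3, 83) = 3
n3.1 (MAX): max(-37, -35) = -35
n3.2 (MAX): max(37, -53) = 37
n3 (MIN): min(-35, 37) = -35
n4.1 (MAX): max(-35, 1) = 1
n4.2 (MAX): max(65, -11, 79) = 79
n4 (MIN): min(1, 79) = 1
n0 (MAX): max(-5, 3, -35, 1) = 3
MAX at n0 wants the highest of {n1=-5, n2=3, n3=-35, n4=1}, so chooses n2.

n2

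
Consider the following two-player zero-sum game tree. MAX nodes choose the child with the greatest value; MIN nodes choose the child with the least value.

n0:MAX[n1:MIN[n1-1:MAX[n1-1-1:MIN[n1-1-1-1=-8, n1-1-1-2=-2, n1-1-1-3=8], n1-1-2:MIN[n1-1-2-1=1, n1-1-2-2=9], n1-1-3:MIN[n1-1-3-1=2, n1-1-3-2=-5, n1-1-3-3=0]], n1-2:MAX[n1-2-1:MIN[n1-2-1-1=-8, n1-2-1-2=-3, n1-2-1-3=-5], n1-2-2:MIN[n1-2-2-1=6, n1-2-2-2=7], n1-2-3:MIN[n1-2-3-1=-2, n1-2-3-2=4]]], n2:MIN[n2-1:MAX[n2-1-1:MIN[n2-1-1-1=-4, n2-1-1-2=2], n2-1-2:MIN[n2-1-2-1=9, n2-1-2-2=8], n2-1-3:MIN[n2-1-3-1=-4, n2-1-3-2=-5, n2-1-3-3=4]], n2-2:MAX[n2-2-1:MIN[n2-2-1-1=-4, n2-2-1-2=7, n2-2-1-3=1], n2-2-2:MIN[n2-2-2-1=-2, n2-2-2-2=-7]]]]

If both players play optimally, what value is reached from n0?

n1-1-1 (MIN): min(-8, -2, 8) = -8
n1-1-2 (MIN): min(1, 9) = 1
n1-1-3 (MIN): min(2, -5, 0) = -5
n1-1 (MAX): max(-8, 1, -5) = 1
n1-2-1 (MIN): min(-8, -3, -5) = -8
n1-2-2 (MIN): min(6, 7) = 6
n1-2-3 (MIN): min(-2, 4) = -2
n1-2 (MAX): max(-8, 6, -2) = 6
n1 (MIN): min(1, 6) = 1
n2-1-1 (MIN): min(-4, 2) = -4
n2-1-2 (MIN): min(9, 8) = 8
n2-1-3 (MIN): min(-4, -5, 4) = -5
n2-1 (MAX): max(-4, 8, -5) = 8
n2-2-1 (MIN): min(-4, 7, 1) = -4
n2-2-2 (MIN): min(-2, -7) = -7
n2-2 (MAX): max(-4, -7) = -4
n2 (MIN): min(8, -4) = -4
n0 (MAX): max(1, -4) = 1

1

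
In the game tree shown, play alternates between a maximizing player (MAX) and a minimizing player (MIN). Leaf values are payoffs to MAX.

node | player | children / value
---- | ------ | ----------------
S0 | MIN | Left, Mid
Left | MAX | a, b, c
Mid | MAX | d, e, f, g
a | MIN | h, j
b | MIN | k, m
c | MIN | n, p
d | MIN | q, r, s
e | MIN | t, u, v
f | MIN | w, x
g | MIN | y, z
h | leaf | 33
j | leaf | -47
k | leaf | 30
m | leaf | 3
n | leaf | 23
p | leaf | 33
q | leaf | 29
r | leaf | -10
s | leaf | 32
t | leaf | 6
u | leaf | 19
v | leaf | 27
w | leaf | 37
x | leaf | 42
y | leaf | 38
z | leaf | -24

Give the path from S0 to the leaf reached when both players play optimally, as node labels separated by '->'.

a (MIN): min(33, -47) = -47
b (MIN): min(30, 3) = 3
c (MIN): min(23, 33) = 23
Left (MAX): max(-47, 3, 23) = 23
d (MIN): min(29, -10, 32) = -10
e (MIN): min(6, 19, 27) = 6
f (MIN): min(37, 42) = 37
g (MIN): min(38, -24) = -24
Mid (MAX): max(-10, 6, 37, -24) = 37
S0 (MIN): min(23, 37) = 23
At S0, MIN picks Left (lowest: 23).
At Left, MAX picks c (highest: 23).
At c, MIN picks n (lowest: 23).
Terminal value 23.

S0 -> Left -> c -> n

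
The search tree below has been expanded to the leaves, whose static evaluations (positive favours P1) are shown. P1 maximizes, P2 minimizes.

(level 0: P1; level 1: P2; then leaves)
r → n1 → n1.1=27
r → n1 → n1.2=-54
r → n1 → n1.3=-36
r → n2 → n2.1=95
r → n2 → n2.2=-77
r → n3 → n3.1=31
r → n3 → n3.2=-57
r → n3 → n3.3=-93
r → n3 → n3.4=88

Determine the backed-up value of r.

-54

n1 (P2): min(27, -54, -36) = -54
n2 (P2): min(95, -77) = -77
n3 (P2): min(31, -57, -93, 88) = -93
r (P1): max(-54, -77, -93) = -54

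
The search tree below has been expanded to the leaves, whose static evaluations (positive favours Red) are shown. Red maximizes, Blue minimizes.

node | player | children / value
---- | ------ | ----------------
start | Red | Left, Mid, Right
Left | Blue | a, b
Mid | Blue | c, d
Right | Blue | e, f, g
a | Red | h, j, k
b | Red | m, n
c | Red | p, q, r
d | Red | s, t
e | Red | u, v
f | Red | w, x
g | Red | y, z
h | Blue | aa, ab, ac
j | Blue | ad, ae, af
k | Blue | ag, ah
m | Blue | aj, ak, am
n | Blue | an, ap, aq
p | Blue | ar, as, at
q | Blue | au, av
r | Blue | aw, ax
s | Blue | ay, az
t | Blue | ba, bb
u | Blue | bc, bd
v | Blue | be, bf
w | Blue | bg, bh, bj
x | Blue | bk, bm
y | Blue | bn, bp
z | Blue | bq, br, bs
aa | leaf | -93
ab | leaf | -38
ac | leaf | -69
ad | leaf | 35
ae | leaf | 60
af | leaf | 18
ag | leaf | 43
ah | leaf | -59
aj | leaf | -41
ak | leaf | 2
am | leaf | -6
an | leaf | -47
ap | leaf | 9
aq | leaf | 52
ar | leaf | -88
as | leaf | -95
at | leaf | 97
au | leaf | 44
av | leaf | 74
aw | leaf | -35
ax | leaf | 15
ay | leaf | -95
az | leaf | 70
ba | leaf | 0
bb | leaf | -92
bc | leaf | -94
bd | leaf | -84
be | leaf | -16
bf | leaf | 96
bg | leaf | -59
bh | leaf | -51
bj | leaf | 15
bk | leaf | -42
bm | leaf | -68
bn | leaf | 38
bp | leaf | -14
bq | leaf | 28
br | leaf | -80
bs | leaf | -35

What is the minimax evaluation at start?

h (Blue): min(-93, -38, -69) = -93
j (Blue): min(35, 60, 18) = 18
k (Blue): min(43, -59) = -59
a (Red): max(-93, 18, -59) = 18
m (Blue): min(-41, 2, -6) = -41
n (Blue): min(-47, 9, 52) = -47
b (Red): max(-41, -47) = -41
Left (Blue): min(18, -41) = -41
p (Blue): min(-88, -95, 97) = -95
q (Blue): min(44, 74) = 44
r (Blue): min(-35, 15) = -35
c (Red): max(-95, 44, -35) = 44
s (Blue): min(-95, 70) = -95
t (Blue): min(0, -92) = -92
d (Red): max(-95, -92) = -92
Mid (Blue): min(44, -92) = -92
u (Blue): min(-94, -84) = -94
v (Blue): min(-16, 96) = -16
e (Red): max(-94, -16) = -16
w (Blue): min(-59, -51, 15) = -59
x (Blue): min(-42, -68) = -68
f (Red): max(-59, -68) = -59
y (Blue): min(38, -14) = -14
z (Blue): min(28, -80, -35) = -80
g (Red): max(-14, -80) = -14
Right (Blue): min(-16, -59, -14) = -59
start (Red): max(-41, -92, -59) = -41

-41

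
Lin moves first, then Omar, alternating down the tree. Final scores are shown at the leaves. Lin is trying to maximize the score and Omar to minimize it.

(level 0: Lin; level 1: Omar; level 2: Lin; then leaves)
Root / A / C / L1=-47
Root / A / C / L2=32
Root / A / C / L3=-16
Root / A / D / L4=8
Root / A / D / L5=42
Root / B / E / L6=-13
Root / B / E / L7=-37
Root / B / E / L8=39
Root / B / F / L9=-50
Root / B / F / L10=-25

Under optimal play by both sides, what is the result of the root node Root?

32

C (Lin): max(-47, 32, -16) = 32
D (Lin): max(8, 42) = 42
A (Omar): min(32, 42) = 32
E (Lin): max(-13, -37, 39) = 39
F (Lin): max(-50, -25) = -25
B (Omar): min(39, -25) = -25
Root (Lin): max(32, -25) = 32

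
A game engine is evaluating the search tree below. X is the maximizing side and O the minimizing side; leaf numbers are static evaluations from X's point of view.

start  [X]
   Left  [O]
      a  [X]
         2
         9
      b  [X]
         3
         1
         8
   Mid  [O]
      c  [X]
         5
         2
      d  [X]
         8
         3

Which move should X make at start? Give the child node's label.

Left

a (X): max(2, 9) = 9
b (X): max(3, 1, 8) = 8
Left (O): min(9, 8) = 8
c (X): max(5, 2) = 5
d (X): max(8, 3) = 8
Mid (O): min(5, 8) = 5
start (X): max(8, 5) = 8
X at start wants the highest of {Left=8, Mid=5}, so chooses Left.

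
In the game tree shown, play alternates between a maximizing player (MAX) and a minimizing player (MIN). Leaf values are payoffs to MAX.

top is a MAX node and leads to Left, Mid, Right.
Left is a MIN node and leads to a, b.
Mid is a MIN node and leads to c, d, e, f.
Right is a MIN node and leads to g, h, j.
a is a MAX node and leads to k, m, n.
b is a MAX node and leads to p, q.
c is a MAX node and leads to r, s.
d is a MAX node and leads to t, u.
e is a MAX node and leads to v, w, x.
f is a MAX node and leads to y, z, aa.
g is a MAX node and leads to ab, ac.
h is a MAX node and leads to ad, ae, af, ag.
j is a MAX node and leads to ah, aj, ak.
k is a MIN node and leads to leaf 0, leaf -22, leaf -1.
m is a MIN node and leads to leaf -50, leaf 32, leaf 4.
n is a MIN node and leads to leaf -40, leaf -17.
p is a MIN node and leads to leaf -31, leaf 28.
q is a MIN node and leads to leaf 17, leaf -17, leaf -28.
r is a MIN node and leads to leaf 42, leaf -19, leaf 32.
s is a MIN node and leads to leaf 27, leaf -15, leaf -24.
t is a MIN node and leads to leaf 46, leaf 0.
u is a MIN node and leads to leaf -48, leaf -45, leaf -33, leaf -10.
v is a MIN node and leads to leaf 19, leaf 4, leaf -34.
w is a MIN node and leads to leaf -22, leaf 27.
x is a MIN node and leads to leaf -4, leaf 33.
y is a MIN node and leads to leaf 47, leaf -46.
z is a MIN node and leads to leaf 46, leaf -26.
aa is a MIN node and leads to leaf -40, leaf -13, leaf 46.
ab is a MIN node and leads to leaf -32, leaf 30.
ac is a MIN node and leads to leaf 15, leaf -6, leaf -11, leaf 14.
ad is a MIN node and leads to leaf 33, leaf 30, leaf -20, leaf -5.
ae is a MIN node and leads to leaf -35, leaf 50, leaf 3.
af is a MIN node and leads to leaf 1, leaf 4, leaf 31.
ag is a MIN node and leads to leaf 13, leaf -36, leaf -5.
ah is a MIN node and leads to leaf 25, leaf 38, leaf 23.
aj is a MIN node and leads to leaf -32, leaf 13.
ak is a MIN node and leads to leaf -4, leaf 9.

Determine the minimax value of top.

-11

k (MIN): min(0, -22, -1) = -22
m (MIN): min(-50, 32, 4) = -50
n (MIN): min(-40, -17) = -40
a (MAX): max(-22, -50, -40) = -22
p (MIN): min(-31, 28) = -31
q (MIN): min(17, -17, -28) = -28
b (MAX): max(-31, -28) = -28
Left (MIN): min(-22, -28) = -28
r (MIN): min(42, -19, 32) = -19
s (MIN): min(27, -15, -24) = -24
c (MAX): max(-19, -24) = -19
t (MIN): min(46, 0) = 0
u (MIN): min(-48, -45, -33, -10) = -48
d (MAX): max(0, -48) = 0
v (MIN): min(19, 4, -34) = -34
w (MIN): min(-22, 27) = -22
x (MIN): min(-4, 33) = -4
e (MAX): max(-34, -22, -4) = -4
y (MIN): min(47, -46) = -46
z (MIN): min(46, -26) = -26
aa (MIN): min(-40, -13, 46) = -40
f (MAX): max(-46, -26, -40) = -26
Mid (MIN): min(-19, 0, -4, -26) = -26
ab (MIN): min(-32, 30) = -32
ac (MIN): min(15, -6, -11, 14) = -11
g (MAX): max(-32, -11) = -11
ad (MIN): min(33, 30, -20, -5) = -20
ae (MIN): min(-35, 50, 3) = -35
af (MIN): min(1, 4, 31) = 1
ag (MIN): min(13, -36, -5) = -36
h (MAX): max(-20, -35, 1, -36) = 1
ah (MIN): min(25, 38, 23) = 23
aj (MIN): min(-32, 13) = -32
ak (MIN): min(-4, 9) = -4
j (MAX): max(23, -32, -4) = 23
Right (MIN): min(-11, 1, 23) = -11
top (MAX): max(-28, -26, -11) = -11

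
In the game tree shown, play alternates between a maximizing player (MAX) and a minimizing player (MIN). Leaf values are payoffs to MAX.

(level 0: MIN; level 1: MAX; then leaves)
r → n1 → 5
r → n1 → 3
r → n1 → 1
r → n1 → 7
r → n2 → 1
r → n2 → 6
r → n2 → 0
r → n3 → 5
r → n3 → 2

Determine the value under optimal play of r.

n1 (MAX): max(5, 3, 1, 7) = 7
n2 (MAX): max(1, 6, 0) = 6
n3 (MAX): max(5, 2) = 5
r (MIN): min(7, 6, 5) = 5

5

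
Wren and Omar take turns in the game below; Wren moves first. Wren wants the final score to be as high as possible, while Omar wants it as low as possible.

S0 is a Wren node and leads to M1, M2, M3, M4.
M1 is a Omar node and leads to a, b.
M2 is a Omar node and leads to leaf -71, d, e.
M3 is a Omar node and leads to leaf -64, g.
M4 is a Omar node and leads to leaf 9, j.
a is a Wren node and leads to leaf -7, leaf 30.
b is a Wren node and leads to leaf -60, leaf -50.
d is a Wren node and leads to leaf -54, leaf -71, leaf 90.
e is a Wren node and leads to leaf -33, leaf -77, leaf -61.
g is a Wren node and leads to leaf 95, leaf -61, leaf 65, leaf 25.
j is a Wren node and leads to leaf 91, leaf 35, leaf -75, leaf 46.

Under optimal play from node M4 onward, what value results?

9

j (Wren): max(91, 35, -75, 46) = 91
M4 (Omar): min(9, 91) = 9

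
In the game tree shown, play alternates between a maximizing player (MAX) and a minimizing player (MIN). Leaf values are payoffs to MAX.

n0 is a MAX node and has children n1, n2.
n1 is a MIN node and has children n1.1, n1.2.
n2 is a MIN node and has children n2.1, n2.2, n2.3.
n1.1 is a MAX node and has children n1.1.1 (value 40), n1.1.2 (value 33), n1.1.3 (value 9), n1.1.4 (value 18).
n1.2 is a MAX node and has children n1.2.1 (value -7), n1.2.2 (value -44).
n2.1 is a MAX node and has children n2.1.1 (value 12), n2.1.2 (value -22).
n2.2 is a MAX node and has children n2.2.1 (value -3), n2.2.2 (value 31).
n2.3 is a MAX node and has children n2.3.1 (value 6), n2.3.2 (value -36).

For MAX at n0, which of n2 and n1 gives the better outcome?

n2

n2.1 (MAX): max(12, -22) = 12
n2.2 (MAX): max(-3, 31) = 31
n2.3 (MAX): max(6, -36) = 6
n2 (MIN): min(12, 31, 6) = 6
n1.1 (MAX): max(40, 33, 9, 18) = 40
n1.2 (MAX): max(-7, -44) = -7
n1 (MIN): min(40, -7) = -7
MAX prefers the higher value; n2=6, n1=-7. n2 is better since 6 > -7.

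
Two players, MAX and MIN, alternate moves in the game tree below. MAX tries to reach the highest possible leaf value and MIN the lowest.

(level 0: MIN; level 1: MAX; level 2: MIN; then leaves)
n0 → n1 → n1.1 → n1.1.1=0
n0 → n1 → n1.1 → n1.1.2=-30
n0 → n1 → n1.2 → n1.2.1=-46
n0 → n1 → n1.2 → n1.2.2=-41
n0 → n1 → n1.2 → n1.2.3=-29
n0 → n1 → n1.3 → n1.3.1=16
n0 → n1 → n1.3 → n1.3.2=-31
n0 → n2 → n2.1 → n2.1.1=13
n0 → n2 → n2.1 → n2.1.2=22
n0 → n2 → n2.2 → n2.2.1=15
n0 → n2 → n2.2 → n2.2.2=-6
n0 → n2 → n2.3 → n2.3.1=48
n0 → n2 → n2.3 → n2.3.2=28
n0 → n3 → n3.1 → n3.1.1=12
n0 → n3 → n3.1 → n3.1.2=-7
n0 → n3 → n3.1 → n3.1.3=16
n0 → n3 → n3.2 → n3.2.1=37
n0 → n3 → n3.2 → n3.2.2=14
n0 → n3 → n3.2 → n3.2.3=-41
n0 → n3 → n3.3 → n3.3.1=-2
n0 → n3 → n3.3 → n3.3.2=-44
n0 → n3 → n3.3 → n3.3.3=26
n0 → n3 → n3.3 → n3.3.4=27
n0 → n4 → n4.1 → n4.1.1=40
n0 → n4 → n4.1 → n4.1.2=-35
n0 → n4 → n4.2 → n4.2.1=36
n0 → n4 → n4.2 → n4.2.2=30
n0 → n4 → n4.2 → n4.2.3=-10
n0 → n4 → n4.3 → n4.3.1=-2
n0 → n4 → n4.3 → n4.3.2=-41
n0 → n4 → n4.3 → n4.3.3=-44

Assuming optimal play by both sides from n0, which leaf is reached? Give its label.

n1.1 (MIN): min(0, -30) = -30
n1.2 (MIN): min(-46, -41, -29) = -46
n1.3 (MIN): min(16, -31) = -31
n1 (MAX): max(-30, -46, -31) = -30
n2.1 (MIN): min(13, 22) = 13
n2.2 (MIN): min(15, -6) = -6
n2.3 (MIN): min(48, 28) = 28
n2 (MAX): max(13, -6, 28) = 28
n3.1 (MIN): min(12, -7, 16) = -7
n3.2 (MIN): min(37, 14, -41) = -41
n3.3 (MIN): min(-2, -44, 26, 27) = -44
n3 (MAX): max(-7, -41, -44) = -7
n4.1 (MIN): min(40, -35) = -35
n4.2 (MIN): min(36, 30, -10) = -10
n4.3 (MIN): min(-2, -41, -44) = -44
n4 (MAX): max(-35, -10, -44) = -10
n0 (MIN): min(-30, 28, -7, -10) = -30
At n0, MIN picks n1 (lowest: -30).
At n1, MAX picks n1.1 (highest: -30).
At n1.1, MIN picks n1.1.2 (lowest: -30).
Terminal value -30.

n1.1.2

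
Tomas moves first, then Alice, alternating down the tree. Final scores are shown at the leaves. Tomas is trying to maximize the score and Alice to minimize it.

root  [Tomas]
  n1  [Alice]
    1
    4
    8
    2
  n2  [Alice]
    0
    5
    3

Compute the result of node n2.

0

n2 (Alice): min(0, 5, 3) = 0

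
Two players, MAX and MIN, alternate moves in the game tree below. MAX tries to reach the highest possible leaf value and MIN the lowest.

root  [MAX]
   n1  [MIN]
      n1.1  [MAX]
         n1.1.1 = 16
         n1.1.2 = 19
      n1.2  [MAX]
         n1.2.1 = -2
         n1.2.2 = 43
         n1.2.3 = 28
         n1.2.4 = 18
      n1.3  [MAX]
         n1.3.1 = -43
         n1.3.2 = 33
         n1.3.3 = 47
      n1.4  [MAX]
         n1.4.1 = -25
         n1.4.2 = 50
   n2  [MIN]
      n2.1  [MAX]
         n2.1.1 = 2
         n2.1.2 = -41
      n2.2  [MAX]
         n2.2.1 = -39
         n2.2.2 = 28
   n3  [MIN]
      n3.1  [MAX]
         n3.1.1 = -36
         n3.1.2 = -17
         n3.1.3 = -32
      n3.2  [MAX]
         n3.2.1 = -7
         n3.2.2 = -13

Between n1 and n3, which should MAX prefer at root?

n1

n1.1 (MAX): max(16, 19) = 19
n1.2 (MAX): max(-2, 43, 28, 18) = 43
n1.3 (MAX): max(-43, 33, 47) = 47
n1.4 (MAX): max(-25, 50) = 50
n1 (MIN): min(19, 43, 47, 50) = 19
n3.1 (MAX): max(-36, -17, -32) = -17
n3.2 (MAX): max(-7, -13) = -7
n3 (MIN): min(-17, -7) = -17
MAX prefers the higher value; n1=19, n3=-17. n1 is better since 19 > -17.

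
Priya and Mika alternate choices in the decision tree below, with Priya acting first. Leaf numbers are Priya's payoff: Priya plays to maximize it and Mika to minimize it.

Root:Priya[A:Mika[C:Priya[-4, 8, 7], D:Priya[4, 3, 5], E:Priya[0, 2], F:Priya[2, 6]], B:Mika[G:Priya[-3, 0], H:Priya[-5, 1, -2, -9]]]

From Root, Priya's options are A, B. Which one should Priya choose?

A

C (Priya): max(-4, 8, 7) = 8
D (Priya): max(4, 3, 5) = 5
E (Priya): max(0, 2) = 2
F (Priya): max(2, 6) = 6
A (Mika): min(8, 5, 2, 6) = 2
G (Priya): max(-3, 0) = 0
H (Priya): max(-5, 1, -2, -9) = 1
B (Mika): min(0, 1) = 0
Root (Priya): max(2, 0) = 2
Priya at Root wants the highest of {A=2, B=0}, so chooses A.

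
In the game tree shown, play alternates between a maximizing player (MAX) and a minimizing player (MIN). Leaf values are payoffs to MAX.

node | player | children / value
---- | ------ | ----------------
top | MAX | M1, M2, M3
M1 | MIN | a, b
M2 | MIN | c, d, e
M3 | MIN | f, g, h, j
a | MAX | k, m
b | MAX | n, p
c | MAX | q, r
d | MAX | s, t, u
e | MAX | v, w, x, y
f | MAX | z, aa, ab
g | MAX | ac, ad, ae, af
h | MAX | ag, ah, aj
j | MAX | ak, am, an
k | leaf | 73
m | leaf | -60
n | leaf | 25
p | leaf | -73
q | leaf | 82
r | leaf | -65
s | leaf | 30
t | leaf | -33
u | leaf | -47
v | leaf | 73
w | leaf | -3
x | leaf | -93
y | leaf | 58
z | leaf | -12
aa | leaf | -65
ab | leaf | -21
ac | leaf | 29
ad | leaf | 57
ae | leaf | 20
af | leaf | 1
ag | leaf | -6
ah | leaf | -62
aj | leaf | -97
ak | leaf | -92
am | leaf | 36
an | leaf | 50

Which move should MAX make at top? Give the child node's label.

a (MAX): max(73, -60) = 73
b (MAX): max(25, -73) = 25
M1 (MIN): min(73, 25) = 25
c (MAX): max(82, -65) = 82
d (MAX): max(30, -33, -47) = 30
e (MAX): max(73, -3, -93, 58) = 73
M2 (MIN): min(82, 30, 73) = 30
f (MAX): max(-12, -65, -21) = -12
g (MAX): max(29, 57, 20, 1) = 57
h (MAX): max(-6, -62, -97) = -6
j (MAX): max(-92, 36, 50) = 50
M3 (MIN): min(-12, 57, -6, 50) = -12
top (MAX): max(25, 30, -12) = 30
MAX at top wants the highest of {M1=25, M2=30, M3=-12}, so chooses M2.

M2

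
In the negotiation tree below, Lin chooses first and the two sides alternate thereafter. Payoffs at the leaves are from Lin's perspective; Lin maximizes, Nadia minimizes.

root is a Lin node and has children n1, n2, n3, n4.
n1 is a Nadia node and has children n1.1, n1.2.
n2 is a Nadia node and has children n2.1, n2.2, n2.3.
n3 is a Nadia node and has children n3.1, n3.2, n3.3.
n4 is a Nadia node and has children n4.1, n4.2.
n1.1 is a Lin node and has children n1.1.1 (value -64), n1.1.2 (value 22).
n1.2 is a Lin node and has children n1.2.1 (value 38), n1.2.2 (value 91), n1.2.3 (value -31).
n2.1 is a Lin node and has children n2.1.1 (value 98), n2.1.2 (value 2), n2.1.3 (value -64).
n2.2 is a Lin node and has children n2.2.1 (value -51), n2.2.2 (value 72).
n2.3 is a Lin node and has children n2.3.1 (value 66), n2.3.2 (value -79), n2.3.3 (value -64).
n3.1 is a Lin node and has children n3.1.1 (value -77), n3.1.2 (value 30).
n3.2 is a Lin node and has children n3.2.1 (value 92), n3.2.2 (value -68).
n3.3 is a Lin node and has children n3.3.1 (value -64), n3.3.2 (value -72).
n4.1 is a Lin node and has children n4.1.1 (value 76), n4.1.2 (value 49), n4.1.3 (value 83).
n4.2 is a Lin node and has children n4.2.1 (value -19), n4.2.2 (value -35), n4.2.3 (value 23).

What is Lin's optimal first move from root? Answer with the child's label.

n1.1 (Lin): max(-64, 22) = 22
n1.2 (Lin): max(38, 91, -31) = 91
n1 (Nadia): min(22, 91) = 22
n2.1 (Lin): max(98, 2, -64) = 98
n2.2 (Lin): max(-51, 72) = 72
n2.3 (Lin): max(66, -79, -64) = 66
n2 (Nadia): min(98, 72, 66) = 66
n3.1 (Lin): max(-77, 30) = 30
n3.2 (Lin): max(92, -68) = 92
n3.3 (Lin): max(-64, -72) = -64
n3 (Nadia): min(30, 92, -64) = -64
n4.1 (Lin): max(76, 49, 83) = 83
n4.2 (Lin): max(-19, -35, 23) = 23
n4 (Nadia): min(83, 23) = 23
root (Lin): max(22, 66, -64, 23) = 66
Lin at root wants the highest of {n1=22, n2=66, n3=-64, n4=23}, so chooses n2.

n2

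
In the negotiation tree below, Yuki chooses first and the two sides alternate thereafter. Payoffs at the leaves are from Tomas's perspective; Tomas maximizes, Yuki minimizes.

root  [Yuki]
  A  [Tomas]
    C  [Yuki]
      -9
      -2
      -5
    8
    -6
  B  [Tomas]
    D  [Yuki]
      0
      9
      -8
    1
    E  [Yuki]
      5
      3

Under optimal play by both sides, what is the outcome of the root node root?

3

C (Yuki): min(-9, -2, -5) = -9
A (Tomas): max(-9, 8, -6) = 8
D (Yuki): min(0, 9, -8) = -8
E (Yuki): min(5, 3) = 3
B (Tomas): max(-8, 1, 3) = 3
root (Yuki): min(8, 3) = 3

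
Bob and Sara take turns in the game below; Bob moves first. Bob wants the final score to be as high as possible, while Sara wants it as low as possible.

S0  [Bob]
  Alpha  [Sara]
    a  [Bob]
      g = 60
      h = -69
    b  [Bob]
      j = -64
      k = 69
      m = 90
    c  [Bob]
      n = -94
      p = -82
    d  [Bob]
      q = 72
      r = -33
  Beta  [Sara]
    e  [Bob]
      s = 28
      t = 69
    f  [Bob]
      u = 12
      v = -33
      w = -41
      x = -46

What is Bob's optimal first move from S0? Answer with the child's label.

Beta

a (Bob): max(60, -69) = 60
b (Bob): max(-64, 69, 90) = 90
c (Bob): max(-94, -82) = -82
d (Bob): max(72, -33) = 72
Alpha (Sara): min(60, 90, -82, 72) = -82
e (Bob): max(28, 69) = 69
f (Bob): max(12, -33, -41, -46) = 12
Beta (Sara): min(69, 12) = 12
S0 (Bob): max(-82, 12) = 12
Bob at S0 wants the highest of {Alpha=-82, Beta=12}, so chooses Beta.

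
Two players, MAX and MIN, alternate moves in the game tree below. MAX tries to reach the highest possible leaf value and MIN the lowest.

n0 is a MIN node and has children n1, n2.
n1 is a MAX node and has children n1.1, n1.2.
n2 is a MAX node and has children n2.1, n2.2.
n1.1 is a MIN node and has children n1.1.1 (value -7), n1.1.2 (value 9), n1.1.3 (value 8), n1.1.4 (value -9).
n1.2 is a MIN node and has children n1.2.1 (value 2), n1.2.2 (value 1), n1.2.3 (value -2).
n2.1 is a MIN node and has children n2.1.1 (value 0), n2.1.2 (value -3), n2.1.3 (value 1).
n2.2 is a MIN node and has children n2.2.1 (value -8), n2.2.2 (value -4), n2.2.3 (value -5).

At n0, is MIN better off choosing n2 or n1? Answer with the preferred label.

n2

n2.1 (MIN): min(0, -3, 1) = -3
n2.2 (MIN): min(-8, -4, -5) = -8
n2 (MAX): max(-3, -8) = -3
n1.1 (MIN): min(-7, 9, 8, -9) = -9
n1.2 (MIN): min(2, 1, -2) = -2
n1 (MAX): max(-9, -2) = -2
MIN prefers the lower value; n2=-3, n1=-2. n2 is better since -3 < -2.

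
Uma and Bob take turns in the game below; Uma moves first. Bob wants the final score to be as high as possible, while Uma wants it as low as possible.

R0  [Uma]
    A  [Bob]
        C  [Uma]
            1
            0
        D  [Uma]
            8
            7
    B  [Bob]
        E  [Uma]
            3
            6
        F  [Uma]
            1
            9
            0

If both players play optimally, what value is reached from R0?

3

C (Uma): min(1, 0) = 0
D (Uma): min(8, 7) = 7
A (Bob): max(0, 7) = 7
E (Uma): min(3, 6) = 3
F (Uma): min(1, 9, 0) = 0
B (Bob): max(3, 0) = 3
R0 (Uma): min(7, 3) = 3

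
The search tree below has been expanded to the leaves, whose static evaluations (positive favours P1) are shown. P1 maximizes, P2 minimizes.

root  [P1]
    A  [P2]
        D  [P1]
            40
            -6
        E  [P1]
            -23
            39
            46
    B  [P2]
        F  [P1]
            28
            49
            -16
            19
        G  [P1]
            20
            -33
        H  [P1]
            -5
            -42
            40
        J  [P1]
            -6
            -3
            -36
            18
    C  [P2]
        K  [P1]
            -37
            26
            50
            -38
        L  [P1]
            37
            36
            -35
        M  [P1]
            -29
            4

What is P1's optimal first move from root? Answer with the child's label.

D (P1): max(40, -6) = 40
E (P1): max(-23, 39, 46) = 46
A (P2): min(40, 46) = 40
F (P1): max(28, 49, -16, 19) = 49
G (P1): max(20, -33) = 20
H (P1): max(-5, -42, 40) = 40
J (P1): max(-6, -3, -36, 18) = 18
B (P2): min(49, 20, 40, 18) = 18
K (P1): max(-37, 26, 50, -38) = 50
L (P1): max(37, 36, -35) = 37
M (P1): max(-29, 4) = 4
C (P2): min(50, 37, 4) = 4
root (P1): max(40, 18, 4) = 40
P1 at root wants the highest of {A=40, B=18, C=4}, so chooses A.

A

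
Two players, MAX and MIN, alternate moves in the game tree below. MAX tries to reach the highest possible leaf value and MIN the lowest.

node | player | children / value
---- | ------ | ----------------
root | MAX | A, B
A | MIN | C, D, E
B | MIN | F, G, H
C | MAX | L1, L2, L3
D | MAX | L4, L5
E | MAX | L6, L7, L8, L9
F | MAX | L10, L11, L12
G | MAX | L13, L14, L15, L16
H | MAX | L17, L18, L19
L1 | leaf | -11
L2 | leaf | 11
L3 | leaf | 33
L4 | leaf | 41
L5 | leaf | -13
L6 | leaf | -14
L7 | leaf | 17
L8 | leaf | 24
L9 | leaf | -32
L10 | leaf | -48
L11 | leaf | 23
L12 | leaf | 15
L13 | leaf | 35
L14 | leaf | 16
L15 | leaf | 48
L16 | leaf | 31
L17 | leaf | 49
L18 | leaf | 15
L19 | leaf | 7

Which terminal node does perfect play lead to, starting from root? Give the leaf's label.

C (MAX): max(-11, 11, 33) = 33
D (MAX): max(41, -13) = 41
E (MAX): max(-14, 17, 24, -32) = 24
A (MIN): min(33, 41, 24) = 24
F (MAX): max(-48, 23, 15) = 23
G (MAX): max(35, 16, 48, 31) = 48
H (MAX): max(49, 15, 7) = 49
B (MIN): min(23, 48, 49) = 23
root (MAX): max(24, 23) = 24
At root, MAX picks A (highest: 24).
At A, MIN picks E (lowest: 24).
At E, MAX picks L8 (highest: 24).
Terminal value 24.

L8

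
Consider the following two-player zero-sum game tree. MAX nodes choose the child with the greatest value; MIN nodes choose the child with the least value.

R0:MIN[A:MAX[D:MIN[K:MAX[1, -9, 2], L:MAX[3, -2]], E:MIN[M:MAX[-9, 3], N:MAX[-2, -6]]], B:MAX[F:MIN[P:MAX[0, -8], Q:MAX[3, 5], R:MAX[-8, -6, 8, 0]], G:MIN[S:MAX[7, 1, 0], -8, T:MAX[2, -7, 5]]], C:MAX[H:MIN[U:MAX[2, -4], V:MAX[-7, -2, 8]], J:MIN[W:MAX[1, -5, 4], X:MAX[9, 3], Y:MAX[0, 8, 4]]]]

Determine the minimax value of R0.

0

K (MAX): max(1, -9, 2) = 2
L (MAX): max(3, -2) = 3
D (MIN): min(2, 3) = 2
M (MAX): max(-9, 3) = 3
N (MAX): max(-2, -6) = -2
E (MIN): min(3, -2) = -2
A (MAX): max(2, -2) = 2
P (MAX): max(0, -8) = 0
Q (MAX): max(3, 5) = 5
R (MAX): max(-8, -6, 8, 0) = 8
F (MIN): min(0, 5, 8) = 0
S (MAX): max(7, 1, 0) = 7
T (MAX): max(2, -7, 5) = 5
G (MIN): min(7, -8, 5) = -8
B (MAX): max(0, -8) = 0
U (MAX): max(2, -4) = 2
V (MAX): max(-7, -2, 8) = 8
H (MIN): min(2, 8) = 2
W (MAX): max(1, -5, 4) = 4
X (MAX): max(9, 3) = 9
Y (MAX): max(0, 8, 4) = 8
J (MIN): min(4, 9, 8) = 4
C (MAX): max(2, 4) = 4
R0 (MIN): min(2, 0, 4) = 0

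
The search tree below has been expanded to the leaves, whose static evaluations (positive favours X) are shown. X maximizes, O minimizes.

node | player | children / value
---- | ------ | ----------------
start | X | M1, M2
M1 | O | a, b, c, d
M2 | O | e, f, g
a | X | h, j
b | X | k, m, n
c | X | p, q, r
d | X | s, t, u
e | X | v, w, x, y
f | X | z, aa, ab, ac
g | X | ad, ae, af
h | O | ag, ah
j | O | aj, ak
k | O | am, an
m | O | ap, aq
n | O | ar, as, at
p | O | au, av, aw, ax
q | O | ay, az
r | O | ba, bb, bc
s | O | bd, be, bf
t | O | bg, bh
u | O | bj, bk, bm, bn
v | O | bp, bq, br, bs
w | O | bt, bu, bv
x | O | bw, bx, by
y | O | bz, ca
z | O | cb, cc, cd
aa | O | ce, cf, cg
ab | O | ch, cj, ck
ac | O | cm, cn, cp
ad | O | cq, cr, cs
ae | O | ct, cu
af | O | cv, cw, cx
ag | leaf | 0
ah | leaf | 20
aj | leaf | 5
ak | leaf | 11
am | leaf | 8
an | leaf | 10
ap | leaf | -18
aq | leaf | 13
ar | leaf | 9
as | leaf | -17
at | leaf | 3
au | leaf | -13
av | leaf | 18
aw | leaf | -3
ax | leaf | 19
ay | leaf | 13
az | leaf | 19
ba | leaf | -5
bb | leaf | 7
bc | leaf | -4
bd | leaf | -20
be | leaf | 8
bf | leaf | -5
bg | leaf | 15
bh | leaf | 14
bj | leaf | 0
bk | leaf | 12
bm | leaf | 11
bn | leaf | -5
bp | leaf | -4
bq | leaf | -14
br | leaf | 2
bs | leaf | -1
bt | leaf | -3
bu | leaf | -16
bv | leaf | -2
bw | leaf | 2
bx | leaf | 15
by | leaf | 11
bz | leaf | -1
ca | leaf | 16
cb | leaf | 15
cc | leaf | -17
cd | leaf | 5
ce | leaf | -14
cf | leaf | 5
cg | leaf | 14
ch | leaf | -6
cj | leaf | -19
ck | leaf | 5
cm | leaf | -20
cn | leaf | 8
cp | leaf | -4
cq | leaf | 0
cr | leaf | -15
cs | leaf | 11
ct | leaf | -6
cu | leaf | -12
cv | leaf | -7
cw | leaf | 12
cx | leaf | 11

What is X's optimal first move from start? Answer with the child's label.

h (O): min(0, 20) = 0
j (O): min(5, 11) = 5
a (X): max(0, 5) = 5
k (O): min(8, 10) = 8
m (O): min(-18, 13) = -18
n (O): min(9, -17, 3) = -17
b (X): max(8, -18, -17) = 8
p (O): min(-13, 18, -3, 19) = -13
q (O): min(13, 19) = 13
r (O): min(-5, 7, -4) = -5
c (X): max(-13, 13, -5) = 13
s (O): min(-20, 8, -5) = -20
t (O): min(15, 14) = 14
u (O): min(0, 12, 11, -5) = -5
d (X): max(-20, 14, -5) = 14
M1 (O): min(5, 8, 13, 14) = 5
v (O): min(-4, -14, 2, -1) = -14
w (O): min(-3, -16, -2) = -16
x (O): min(2, 15, 11) = 2
y (O): min(-1, 16) = -1
e (X): max(-14, -16, 2, -1) = 2
z (O): min(15, -17, 5) = -17
aa (O): min(-14, 5, 14) = -14
ab (O): min(-6, -19, 5) = -19
ac (O): min(-20, 8, -4) = -20
f (X): max(-17, -14, -19, -20) = -14
ad (O): min(0, -15, 11) = -15
ae (O): min(-6, -12) = -12
af (O): min(-7, 12, 11) = -7
g (X): max(-15, -12, -7) = -7
M2 (O): min(2, -14, -7) = -14
start (X): max(5, -14) = 5
X at start wants the highest of {M1=5, M2=-14}, so chooses M1.

M1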